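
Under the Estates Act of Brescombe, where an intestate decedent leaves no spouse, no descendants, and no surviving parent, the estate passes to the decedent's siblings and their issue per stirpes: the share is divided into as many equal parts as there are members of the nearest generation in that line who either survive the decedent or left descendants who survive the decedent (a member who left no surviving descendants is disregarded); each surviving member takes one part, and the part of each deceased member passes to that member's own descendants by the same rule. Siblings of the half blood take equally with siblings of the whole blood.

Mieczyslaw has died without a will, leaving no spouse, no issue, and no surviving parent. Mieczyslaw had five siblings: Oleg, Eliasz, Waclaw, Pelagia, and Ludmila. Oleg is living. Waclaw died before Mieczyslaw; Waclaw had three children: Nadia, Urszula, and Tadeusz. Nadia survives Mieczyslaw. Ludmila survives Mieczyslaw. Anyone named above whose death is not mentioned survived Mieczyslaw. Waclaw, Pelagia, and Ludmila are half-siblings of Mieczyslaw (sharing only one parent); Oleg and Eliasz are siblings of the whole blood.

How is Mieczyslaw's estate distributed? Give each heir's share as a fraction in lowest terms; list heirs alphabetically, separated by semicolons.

No spouse, descendants, or parent survives, so the estate passes to Mieczyslaw's siblings per stirpes.
Half-blood and whole-blood siblings take equally under the stated rule.
The estate is divided into 5 equal shares of 1/5 among Oleg, Eliasz, Waclaw, Pelagia, Ludmila.
Oleg is living and takes 1/5.
Eliasz is living and takes 1/5.
Waclaw predeceased; the 1/5 allotted to Waclaw's branch passes to Waclaw's issue by representation.
The 1/5 is divided into 3 equal shares of 1/15 among Nadia, Urszula, Tadeusz.
Nadia is living and takes 1/15.
Urszula is living and takes 1/15.
Tadeusz is living and takes 1/15.
Pelagia is living and takes 1/5.
Ludmila is living and takes 1/5.

Eliasz 1/5; Ludmila 1/5; Nadia 1/15; Oleg 1/5; Pelagia 1/5; Tadeusz 1/15; Urszula 1/15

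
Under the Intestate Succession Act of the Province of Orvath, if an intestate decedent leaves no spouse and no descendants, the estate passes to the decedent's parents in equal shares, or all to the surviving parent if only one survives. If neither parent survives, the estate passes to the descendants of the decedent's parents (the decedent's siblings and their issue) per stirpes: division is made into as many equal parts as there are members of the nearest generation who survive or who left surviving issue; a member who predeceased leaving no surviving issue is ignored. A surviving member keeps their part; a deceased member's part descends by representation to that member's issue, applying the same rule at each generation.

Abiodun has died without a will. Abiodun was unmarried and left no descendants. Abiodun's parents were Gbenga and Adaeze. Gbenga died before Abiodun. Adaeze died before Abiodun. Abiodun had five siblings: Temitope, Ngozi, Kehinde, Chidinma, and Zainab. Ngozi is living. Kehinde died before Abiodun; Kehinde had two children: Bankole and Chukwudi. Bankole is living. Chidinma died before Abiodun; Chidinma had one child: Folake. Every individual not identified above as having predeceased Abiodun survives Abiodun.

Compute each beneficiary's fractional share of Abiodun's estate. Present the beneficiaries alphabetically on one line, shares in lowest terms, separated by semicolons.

Bankole 1/10; Chukwudi 1/10; Folake 1/5; Ngozi 1/5; Temitope 1/5; Zainab 1/5

Neither parent survives and there are no descendants, so the estate passes to Abiodun's siblings and their issue per stirpes.
The estate is divided into 5 equal shares of 1/5 among Temitope, Ngozi, Kehinde, Chidinma, Zainab.
Temitope is living and takes 1/5.
Ngozi is living and takes 1/5.
Kehinde predeceased; the 1/5 allotted to Kehinde's branch passes to Kehinde's issue by representation.
The 1/5 is divided into 2 equal shares of 1/10 among Bankole, Chukwudi.
Bankole is living and takes 1/10.
Chukwudi is living and takes 1/10.
Chidinma predeceased; the 1/5 allotted to Chidinma's branch passes to Chidinma's issue by representation.
Folake is the sole taker at this level and receives the full 1/5.
Zainab is living and takes 1/5.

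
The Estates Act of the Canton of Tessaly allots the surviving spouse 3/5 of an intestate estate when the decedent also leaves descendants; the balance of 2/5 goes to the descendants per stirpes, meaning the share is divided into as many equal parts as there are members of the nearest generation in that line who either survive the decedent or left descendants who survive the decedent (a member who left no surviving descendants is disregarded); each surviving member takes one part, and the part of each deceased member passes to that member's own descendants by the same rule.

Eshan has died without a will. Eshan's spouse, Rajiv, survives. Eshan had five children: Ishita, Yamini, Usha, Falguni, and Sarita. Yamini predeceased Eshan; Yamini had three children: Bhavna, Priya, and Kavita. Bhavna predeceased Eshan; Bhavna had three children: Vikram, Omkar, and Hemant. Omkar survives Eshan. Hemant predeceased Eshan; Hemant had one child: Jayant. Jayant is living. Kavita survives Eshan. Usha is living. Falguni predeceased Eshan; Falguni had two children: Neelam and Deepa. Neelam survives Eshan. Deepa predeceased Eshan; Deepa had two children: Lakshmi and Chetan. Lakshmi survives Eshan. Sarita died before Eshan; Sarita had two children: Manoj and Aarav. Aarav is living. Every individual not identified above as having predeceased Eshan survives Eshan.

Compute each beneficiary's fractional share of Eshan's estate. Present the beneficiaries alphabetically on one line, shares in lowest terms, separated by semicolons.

Aarav 1/25; Chetan 1/50; Ishita 2/25; Jayant 2/225; Kavita 2/75; Lakshmi 1/50; Manoj 1/25; Neelam 1/25; Omkar 2/225; Priya 2/75; Rajiv 3/5; Usha 2/25; Vikram 2/225

Rajiv, as surviving spouse, takes 3/5.
The remaining 2/5 passes to Eshan's descendants per stirpes.
The 2/5 is divided into 5 equal shares of 2/25 among Ishita, Yamini, Usha, Falguni, Sarita.
Ishita is living and takes 2/25.
Yamini predeceased; the 2/25 allotted to Yamini's branch passes to Yamini's issue by representation.
The 2/25 is divided into 3 equal shares of 2/75 among Bhavna, Priya, Kavita.
Bhavna predeceased; the 2/75 allotted to Bhavna's branch passes to Bhavna's issue by representation.
The 2/75 is divided into 3 equal shares of 2/225 among Vikram, Omkar, Hemant.
Vikram is living and takes 2/225.
Omkar is living and takes 2/225.
Hemant predeceased; the 2/225 allotted to Hemant's branch passes to Hemant's issue by representation.
Jayant is the sole taker at this level and receives the full 2/225.
Priya is living and takes 2/75.
Kavita is living and takes 2/75.
Usha is living and takes 2/25.
Falguni predeceased; the 2/25 allotted to Falguni's branch passes to Falguni's issue by representation.
The 2/25 is divided into 2 equal shares of 1/25 among Neelam, Deepa.
Neelam is living and takes 1/25.
Deepa predeceased; the 1/25 allotted to Deepa's branch passes to Deepa's issue by representation.
The 1/25 is divided into 2 equal shares of 1/50 among Lakshmi, Chetan.
Lakshmi is living and takes 1/50.
Chetan is living and takes 1/50.
Sarita predeceased; the 2/25 allotted to Sarita's branch passes to Sarita's issue by representation.
The 2/25 is divided into 2 equal shares of 1/25 among Manoj, Aarav.
Manoj is living and takes 1/25.
Aarav is living and takes 1/25.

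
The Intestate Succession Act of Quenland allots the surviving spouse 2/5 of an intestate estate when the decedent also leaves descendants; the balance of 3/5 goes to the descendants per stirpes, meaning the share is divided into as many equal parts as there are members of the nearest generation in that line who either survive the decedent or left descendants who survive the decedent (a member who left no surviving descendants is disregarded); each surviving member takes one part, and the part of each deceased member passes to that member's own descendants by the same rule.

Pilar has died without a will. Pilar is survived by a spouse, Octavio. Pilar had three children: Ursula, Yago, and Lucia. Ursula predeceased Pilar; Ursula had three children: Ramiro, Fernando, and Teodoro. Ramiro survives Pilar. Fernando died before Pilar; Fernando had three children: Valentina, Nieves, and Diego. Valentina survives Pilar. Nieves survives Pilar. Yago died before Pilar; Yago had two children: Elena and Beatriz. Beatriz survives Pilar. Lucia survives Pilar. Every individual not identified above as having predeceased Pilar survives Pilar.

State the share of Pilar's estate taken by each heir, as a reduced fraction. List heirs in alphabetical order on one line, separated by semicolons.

Beatriz 1/10; Diego 1/45; Elena 1/10; Lucia 1/5; Nieves 1/45; Octavio 2/5; Ramiro 1/15; Teodoro 1/15; Valentina 1/45

Octavio, as surviving spouse, takes 2/5.
The remaining 3/5 passes to Pilar's descendants per stirpes.
The 3/5 is divided into 3 equal shares of 1/5 among Ursula, Yago, Lucia.
Ursula predeceased; the 1/5 allotted to Ursula's branch passes to Ursula's issue by representation.
The 1/5 is divided into 3 equal shares of 1/15 among Ramiro, Fernando, Teodoro.
Ramiro is living and takes 1/15.
Fernando predeceased; the 1/15 allotted to Fernando's branch passes to Fernando's issue by representation.
The 1/15 is divided into 3 equal shares of 1/45 among Valentina, Nieves, Diego.
Valentina is living and takes 1/45.
Nieves is living and takes 1/45.
Diego is living and takes 1/45.
Teodoro is living and takes 1/15.
Yago predeceased; the 1/5 allotted to Yago's branch passes to Yago's issue by representation.
The 1/5 is divided into 2 equal shares of 1/10 among Elena, Beatriz.
Elena is living and takes 1/10.
Beatriz is living and takes 1/10.
Lucia is living and takes 1/5.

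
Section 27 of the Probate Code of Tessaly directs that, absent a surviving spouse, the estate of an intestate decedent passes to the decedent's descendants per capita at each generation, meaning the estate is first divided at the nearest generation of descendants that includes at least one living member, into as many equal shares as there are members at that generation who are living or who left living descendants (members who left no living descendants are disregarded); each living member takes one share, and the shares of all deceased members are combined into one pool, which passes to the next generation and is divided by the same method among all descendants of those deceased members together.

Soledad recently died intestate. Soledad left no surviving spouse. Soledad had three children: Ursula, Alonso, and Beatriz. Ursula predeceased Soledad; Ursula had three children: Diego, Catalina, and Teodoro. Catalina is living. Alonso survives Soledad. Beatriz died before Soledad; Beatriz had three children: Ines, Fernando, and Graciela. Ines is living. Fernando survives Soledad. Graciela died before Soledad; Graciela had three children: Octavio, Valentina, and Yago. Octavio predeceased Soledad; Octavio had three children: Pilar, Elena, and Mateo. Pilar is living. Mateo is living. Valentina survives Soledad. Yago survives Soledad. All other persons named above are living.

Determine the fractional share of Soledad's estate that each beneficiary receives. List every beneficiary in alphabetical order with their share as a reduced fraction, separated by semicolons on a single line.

Alonso 1/3; Catalina 1/9; Diego 1/9; Elena 1/81; Fernando 1/9; Ines 1/9; Mateo 1/81; Pilar 1/81; Teodoro 1/9; Valentina 1/27; Yago 1/27

There is no surviving spouse, so the entire estate passes to Soledad's descendants per capita at each generation.
At generation 1 (Ursula, Alonso, Beatriz) there are 3 shares of (1)/3 = 1/3 each.
Living: Alonso — each takes 1/3.
Deceased: Ursula and Beatriz. Their combined 2/3 is pooled and carried to generation 2.
At generation 2 (Diego, Catalina, Teodoro, Ines, Fernando, Graciela) there are 6 shares of (2/3)/6 = 1/9 each.
Living: Diego, Catalina, Teodoro, Ines, and Fernando — each takes 1/9.
Deceased: Graciela. That 1/9 share is carried to generation 3.
At generation 3 (Octavio, Valentina, Yago) there are 3 shares of (1/9)/3 = 1/27 each.
Living: Valentina and Yago — each takes 1/27.
Deceased: Octavio. That 1/27 share is carried to generation 4.
At generation 4 (Pilar, Elena, Mateo) there are 3 shares of (1/27)/3 = 1/81 each.
Living: Pilar, Elena, and Mateo — each takes 1/81.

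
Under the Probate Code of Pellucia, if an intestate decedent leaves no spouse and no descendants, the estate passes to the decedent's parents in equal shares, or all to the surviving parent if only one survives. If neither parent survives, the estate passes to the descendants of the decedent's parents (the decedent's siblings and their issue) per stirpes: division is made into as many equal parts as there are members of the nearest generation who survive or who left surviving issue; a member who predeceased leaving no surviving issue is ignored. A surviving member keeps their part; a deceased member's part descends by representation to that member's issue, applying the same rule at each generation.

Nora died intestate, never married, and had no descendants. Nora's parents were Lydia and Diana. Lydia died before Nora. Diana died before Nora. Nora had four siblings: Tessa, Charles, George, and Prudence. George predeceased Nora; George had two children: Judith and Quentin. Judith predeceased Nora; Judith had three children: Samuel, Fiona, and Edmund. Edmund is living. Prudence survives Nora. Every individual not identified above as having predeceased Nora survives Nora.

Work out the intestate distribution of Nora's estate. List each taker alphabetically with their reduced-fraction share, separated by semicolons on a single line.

Neither parent survives and there are no descendants, so the estate passes to Nora's siblings and their issue per stirpes.
The estate is divided into 4 equal shares of 1/4 among Tessa, Charles, George, Prudence.
Tessa is living and takes 1/4.
Charles is living and takes 1/4.
George predeceased; the 1/4 allotted to George's branch passes to George's issue by representation.
The 1/4 is divided into 2 equal shares of 1/8 among Judith, Quentin.
Judith predeceased; the 1/8 allotted to Judith's branch passes to Judith's issue by representation.
The 1/8 is divided into 3 equal shares of 1/24 among Samuel, Fiona, Edmund.
Samuel is living and takes 1/24.
Fiona is living and takes 1/24.
Edmund is living and takes 1/24.
Quentin is living and takes 1/8.
Prudence is living and takes 1/4.

Charles 1/4; Edmund 1/24; Fiona 1/24; Prudence 1/4; Quentin 1/8; Samuel 1/24; Tessa 1/4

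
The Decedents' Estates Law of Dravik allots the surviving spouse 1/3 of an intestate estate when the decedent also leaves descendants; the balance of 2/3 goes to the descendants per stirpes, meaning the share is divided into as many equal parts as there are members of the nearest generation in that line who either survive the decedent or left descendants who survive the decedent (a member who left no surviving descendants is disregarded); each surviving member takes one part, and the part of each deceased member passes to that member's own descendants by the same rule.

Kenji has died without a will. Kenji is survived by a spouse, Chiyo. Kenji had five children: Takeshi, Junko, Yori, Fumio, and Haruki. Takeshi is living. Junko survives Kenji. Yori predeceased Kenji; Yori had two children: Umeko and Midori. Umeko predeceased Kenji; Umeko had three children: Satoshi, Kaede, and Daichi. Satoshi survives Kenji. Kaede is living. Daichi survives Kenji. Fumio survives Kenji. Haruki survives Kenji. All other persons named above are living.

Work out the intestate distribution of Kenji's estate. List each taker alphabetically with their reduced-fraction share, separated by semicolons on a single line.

Chiyo, as surviving spouse, takes 1/3.
The remaining 2/3 passes to Kenji's descendants per stirpes.
The 2/3 is divided into 5 equal shares of 2/15 among Takeshi, Junko, Yori, Fumio, Haruki.
Takeshi is living and takes 2/15.
Junko is living and takes 2/15.
Yori predeceased; the 2/15 allotted to Yori's branch passes to Yori's issue by representation.
The 2/15 is divided into 2 equal shares of 1/15 among Umeko, Midori.
Umeko predeceased; the 1/15 allotted to Umeko's branch passes to Umeko's issue by representation.
The 1/15 is divided into 3 equal shares of 1/45 among Satoshi, Kaede, Daichi.
Satoshi is living and takes 1/45.
Kaede is living and takes 1/45.
Daichi is living and takes 1/45.
Midori is living and takes 1/15.
Fumio is living and takes 2/15.
Haruki is living and takes 2/15.

Chiyo 1/3; Daichi 1/45; Fumio 2/15; Haruki 2/15; Junko 2/15; Kaede 1/45; Midori 1/15; Satoshi 1/45; Takeshi 2/15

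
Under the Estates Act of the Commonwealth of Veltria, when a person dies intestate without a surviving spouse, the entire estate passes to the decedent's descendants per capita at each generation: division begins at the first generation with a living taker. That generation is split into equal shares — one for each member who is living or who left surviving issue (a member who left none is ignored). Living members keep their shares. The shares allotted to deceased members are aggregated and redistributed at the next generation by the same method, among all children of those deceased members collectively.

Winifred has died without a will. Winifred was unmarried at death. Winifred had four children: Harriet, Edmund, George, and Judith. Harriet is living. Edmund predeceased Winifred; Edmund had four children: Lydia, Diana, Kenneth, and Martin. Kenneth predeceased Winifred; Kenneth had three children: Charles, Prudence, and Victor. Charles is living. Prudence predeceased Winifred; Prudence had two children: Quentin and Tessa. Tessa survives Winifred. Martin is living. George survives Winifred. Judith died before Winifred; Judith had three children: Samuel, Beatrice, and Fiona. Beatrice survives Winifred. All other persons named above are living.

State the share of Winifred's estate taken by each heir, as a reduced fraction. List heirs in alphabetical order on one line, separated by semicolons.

There is no surviving spouse, so the entire estate passes to Winifred's descendants per capita at each generation.
At generation 1 (Harriet, Edmund, George, Judith) there are 4 shares of (1)/4 = 1/4 each.
Living: Harriet and George — each takes 1/4.
Deceased: Edmund and Judith. Their combined 1/2 is pooled and carried to generation 2.
At generation 2 (Lydia, Diana, Kenneth, Martin, Samuel, Beatrice, Fiona) there are 7 shares of (1/2)/7 = 1/14 each.
Living: Lydia, Diana, Martin, Samuel, Beatrice, and Fiona — each takes 1/14.
Deceased: Kenneth. That 1/14 share is carried to generation 3.
At generation 3 (Charles, Prudence, Victor) there are 3 shares of (1/14)/3 = 1/42 each.
Living: Charles and Victor — each takes 1/42.
Deceased: Prudence. That 1/42 share is carried to generation 4.
At generation 4 (Quentin, Tessa) there are 2 shares of (1/42)/2 = 1/84 each.
Living: Quentin and Tessa — each takes 1/84.

Beatrice 1/14; Charles 1/42; Diana 1/14; Fiona 1/14; George 1/4; Harriet 1/4; Lydia 1/14; Martin 1/14; Quentin 1/84; Samuel 1/14; Tessa 1/84; Victor 1/42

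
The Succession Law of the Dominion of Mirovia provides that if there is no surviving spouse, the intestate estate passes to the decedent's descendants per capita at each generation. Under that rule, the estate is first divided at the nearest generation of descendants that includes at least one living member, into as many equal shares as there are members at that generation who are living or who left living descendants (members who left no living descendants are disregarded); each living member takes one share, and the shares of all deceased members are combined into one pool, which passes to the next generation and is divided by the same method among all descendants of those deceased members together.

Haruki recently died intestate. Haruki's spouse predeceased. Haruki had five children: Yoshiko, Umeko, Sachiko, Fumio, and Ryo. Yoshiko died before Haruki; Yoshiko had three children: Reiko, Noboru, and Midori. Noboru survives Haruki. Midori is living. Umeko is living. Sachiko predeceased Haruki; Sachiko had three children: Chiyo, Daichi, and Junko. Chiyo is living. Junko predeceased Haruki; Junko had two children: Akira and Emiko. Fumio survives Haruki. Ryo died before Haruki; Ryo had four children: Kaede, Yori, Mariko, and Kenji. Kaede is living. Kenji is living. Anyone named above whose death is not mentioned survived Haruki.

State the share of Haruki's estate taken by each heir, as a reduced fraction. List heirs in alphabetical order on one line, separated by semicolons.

There is no surviving spouse, so the entire estate passes to Haruki's descendants per capita at each generation.
At generation 1 (Yoshiko, Umeko, Sachiko, Fumio, Ryo) there are 5 shares of (1)/5 = 1/5 each.
Living: Umeko and Fumio — each takes 1/5.
Deceased: Yoshiko, Sachiko, and Ryo. Their combined 3/5 is pooled and carried to generation 2.
At generation 2 (Reiko, Noboru, Midori, Chiyo, Daichi, Junko, Kaede, Yori, Mariko, Kenji) there are 10 shares of (3/5)/10 = 3/50 each.
Living: Reiko, Noboru, Midori, Chiyo, Daichi, Kaede, Yori, Mariko, and Kenji — each takes 3/50.
Deceased: Junko. That 3/50 share is carried to generation 3.
At generation 3 (Akira, Emiko) there are 2 shares of (3/50)/2 = 3/100 each.
Living: Akira and Emiko — each takes 3/100.

Akira 3/100; Chiyo 3/50; Daichi 3/50; Emiko 3/100; Fumio 1/5; Kaede 3/50; Kenji 3/50; Mariko 3/50; Midori 3/50; Noboru 3/50; Reiko 3/50; Umeko 1/5; Yori 3/50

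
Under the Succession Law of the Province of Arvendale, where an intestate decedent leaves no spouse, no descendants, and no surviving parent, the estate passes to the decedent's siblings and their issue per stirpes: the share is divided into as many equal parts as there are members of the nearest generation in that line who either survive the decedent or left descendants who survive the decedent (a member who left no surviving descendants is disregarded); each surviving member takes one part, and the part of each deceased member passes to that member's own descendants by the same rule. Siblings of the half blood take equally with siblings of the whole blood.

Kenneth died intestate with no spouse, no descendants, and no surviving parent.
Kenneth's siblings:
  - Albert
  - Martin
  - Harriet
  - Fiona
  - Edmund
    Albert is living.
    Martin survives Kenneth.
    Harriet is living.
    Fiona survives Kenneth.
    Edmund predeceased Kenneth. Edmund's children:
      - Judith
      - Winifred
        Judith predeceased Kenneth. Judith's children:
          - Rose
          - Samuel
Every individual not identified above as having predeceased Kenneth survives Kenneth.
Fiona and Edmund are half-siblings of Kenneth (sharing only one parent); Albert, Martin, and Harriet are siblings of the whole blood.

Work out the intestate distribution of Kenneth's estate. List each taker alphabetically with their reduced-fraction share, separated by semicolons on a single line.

Albert 1/5; Fiona 1/5; Harriet 1/5; Martin 1/5; Rose 1/20; Samuel 1/20; Winifred 1/10

No spouse, descendants, or parent survives, so the estate passes to Kenneth's siblings per stirpes.
Half-blood and whole-blood siblings take equally under the stated rule.
The estate is divided into 5 equal shares of 1/5 among Albert, Martin, Harriet, Fiona, Edmund.
Albert is living and takes 1/5.
Martin is living and takes 1/5.
Harriet is living and takes 1/5.
Fiona is living and takes 1/5.
Edmund predeceased; the 1/5 allotted to Edmund's branch passes to Edmund's issue by representation.
The 1/5 is divided into 2 equal shares of 1/10 among Judith, Winifred.
Judith predeceased; the 1/10 allotted to Judith's branch passes to Judith's issue by representation.
The 1/10 is divided into 2 equal shares of 1/20 among Rose, Samuel.
Rose is living and takes 1/20.
Samuel is living and takes 1/20.
Winifred is living and takes 1/10.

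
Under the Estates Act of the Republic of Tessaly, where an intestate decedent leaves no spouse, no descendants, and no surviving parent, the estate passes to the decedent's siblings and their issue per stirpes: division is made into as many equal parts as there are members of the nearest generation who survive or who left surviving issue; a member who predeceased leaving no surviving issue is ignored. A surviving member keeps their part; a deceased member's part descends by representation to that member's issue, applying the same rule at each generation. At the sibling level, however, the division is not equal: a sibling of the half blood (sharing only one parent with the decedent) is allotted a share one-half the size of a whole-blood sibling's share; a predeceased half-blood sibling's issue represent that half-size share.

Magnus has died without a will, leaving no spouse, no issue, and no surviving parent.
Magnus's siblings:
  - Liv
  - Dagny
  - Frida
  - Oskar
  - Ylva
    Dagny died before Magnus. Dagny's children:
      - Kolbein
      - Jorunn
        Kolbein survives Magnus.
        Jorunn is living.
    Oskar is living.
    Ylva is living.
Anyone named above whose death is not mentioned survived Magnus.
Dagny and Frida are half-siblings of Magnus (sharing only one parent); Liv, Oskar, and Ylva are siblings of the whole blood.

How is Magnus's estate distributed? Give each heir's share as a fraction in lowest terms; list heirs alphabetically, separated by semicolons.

No spouse, descendants, or parent survives, so the estate passes to Magnus's siblings per stirpes.
Half-blood siblings count for one-half the weight of whole-blood siblings at the initial division.
Dividing 1 in proportion to weights (total weight 4): Liv (weight 1) → 1/4; Dagny (weight 1/2) → 1/8; Frida (weight 1/2) → 1/8; Oskar (weight 1) → 1/4; Ylva (weight 1) → 1/4.
Liv is living and takes 1/4.
Dagny predeceased; the 1/8 allotted to Dagny's branch passes to Dagny's issue by representation.
The 1/8 is divided into 2 equal shares of 1/16 among Kolbein, Jorunn.
Kolbein is living and takes 1/16.
Jorunn is living and takes 1/16.
Frida is living and takes 1/8.
Oskar is living and takes 1/4.
Ylva is living and takes 1/4.

Frida 1/8; Jorunn 1/16; Kolbein 1/16; Liv 1/4; Oskar 1/4; Ylva 1/4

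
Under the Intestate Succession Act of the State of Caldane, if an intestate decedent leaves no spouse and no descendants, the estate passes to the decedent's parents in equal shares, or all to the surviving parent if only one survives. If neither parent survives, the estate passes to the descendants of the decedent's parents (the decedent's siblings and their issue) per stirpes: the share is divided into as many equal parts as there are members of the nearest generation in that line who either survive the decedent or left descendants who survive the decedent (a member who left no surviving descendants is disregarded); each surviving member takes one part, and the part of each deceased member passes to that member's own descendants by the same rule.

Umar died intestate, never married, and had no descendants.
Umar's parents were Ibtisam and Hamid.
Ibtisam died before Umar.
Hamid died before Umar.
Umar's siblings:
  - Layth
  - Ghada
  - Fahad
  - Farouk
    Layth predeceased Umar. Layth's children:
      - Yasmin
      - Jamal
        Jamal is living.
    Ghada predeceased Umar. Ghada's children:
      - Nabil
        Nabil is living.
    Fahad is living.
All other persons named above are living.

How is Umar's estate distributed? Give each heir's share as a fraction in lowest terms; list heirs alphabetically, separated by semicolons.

Fahad 1/4; Farouk 1/4; Jamal 1/8; Nabil 1/4; Yasmin 1/8

Neither parent survives and there are no descendants, so the estate passes to Umar's siblings and their issue per stirpes.
The estate is divided into 4 equal shares of 1/4 among Layth, Ghada, Fahad, Farouk.
Layth predeceased; the 1/4 allotted to Layth's branch passes to Layth's issue by representation.
The 1/4 is divided into 2 equal shares of 1/8 among Yasmin, Jamal.
Yasmin is living and takes 1/8.
Jamal is living and takes 1/8.
Ghada predeceased; the 1/4 allotted to Ghada's branch passes to Ghada's issue by representation.
Nabil is the sole taker at this level and receives the full 1/4.
Fahad is living and takes 1/4.
Farouk is living and takes 1/4.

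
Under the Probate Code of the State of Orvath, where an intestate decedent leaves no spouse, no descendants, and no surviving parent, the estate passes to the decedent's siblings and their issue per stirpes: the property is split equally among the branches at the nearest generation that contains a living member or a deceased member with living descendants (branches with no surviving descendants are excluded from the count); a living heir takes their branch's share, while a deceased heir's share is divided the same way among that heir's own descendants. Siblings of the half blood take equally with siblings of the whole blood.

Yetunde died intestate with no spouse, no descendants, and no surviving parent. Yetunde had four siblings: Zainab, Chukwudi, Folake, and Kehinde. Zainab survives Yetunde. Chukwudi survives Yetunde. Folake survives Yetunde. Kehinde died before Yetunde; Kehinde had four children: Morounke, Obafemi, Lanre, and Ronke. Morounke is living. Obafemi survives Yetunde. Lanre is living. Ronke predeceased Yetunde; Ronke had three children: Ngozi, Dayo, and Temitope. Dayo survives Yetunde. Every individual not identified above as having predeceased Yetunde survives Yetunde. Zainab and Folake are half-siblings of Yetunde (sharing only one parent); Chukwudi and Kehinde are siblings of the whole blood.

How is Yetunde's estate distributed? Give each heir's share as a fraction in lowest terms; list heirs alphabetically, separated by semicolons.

No spouse, descendants, or parent survives, so the estate passes to Yetunde's siblings per stirpes.
Half-blood and whole-blood siblings take equally under the stated rule.
The estate is divided into 4 equal shares of 1/4 among Zainab, Chukwudi, Folake, Kehinde.
Zainab is living and takes 1/4.
Chukwudi is living and takes 1/4.
Folake is living and takes 1/4.
Kehinde predeceased; the 1/4 allotted to Kehinde's branch passes to Kehinde's issue by representation.
The 1/4 is divided into 4 equal shares of 1/16 among Morounke, Obafemi, Lanre, Ronke.
Morounke is living and takes 1/16.
Obafemi is living and takes 1/16.
Lanre is living and takes 1/16.
Ronke predeceased; the 1/16 allotted to Ronke's branch passes to Ronke's issue by representation.
The 1/16 is divided into 3 equal shares of 1/48 among Ngozi, Dayo, Temitope.
Ngozi is living and takes 1/48.
Dayo is living and takes 1/48.
Temitope is living and takes 1/48.

Chukwudi 1/4; Dayo 1/48; Folake 1/4; Lanre 1/16; Morounke 1/16; Ngozi 1/48; Obafemi 1/16; Temitope 1/48; Zainab 1/4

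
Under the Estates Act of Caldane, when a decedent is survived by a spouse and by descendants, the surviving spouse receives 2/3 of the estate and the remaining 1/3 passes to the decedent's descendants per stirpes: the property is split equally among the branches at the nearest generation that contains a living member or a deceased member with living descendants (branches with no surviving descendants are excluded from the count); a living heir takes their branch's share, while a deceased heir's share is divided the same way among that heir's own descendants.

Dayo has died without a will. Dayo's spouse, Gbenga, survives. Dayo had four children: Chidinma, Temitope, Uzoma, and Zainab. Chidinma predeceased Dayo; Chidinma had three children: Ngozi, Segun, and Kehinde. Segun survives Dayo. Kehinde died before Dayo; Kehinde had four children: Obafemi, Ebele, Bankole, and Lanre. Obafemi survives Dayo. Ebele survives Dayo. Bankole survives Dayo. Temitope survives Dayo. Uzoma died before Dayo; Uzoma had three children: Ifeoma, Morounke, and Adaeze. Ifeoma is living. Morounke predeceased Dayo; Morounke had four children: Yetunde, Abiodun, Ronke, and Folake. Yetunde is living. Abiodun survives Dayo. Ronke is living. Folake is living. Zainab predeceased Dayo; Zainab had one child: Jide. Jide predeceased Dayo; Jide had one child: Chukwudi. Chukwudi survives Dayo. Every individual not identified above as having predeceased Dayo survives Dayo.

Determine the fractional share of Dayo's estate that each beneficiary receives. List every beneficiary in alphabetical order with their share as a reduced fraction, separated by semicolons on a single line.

Abiodun 1/144; Adaeze 1/36; Bankole 1/144; Chukwudi 1/12; Ebele 1/144; Folake 1/144; Gbenga 2/3; Ifeoma 1/36; Lanre 1/144; Ngozi 1/36; Obafemi 1/144; Ronke 1/144; Segun 1/36; Temitope 1/12; Yetunde 1/144

Gbenga, as surviving spouse, takes 2/3.
The remaining 1/3 passes to Dayo's descendants per stirpes.
The 1/3 is divided into 4 equal shares of 1/12 among Chidinma, Temitope, Uzoma, Zainab.
Chidinma predeceased; the 1/12 allotted to Chidinma's branch passes to Chidinma's issue by representation.
The 1/12 is divided into 3 equal shares of 1/36 among Ngozi, Segun, Kehinde.
Ngozi is living and takes 1/36.
Segun is living and takes 1/36.
Kehinde predeceased; the 1/36 allotted to Kehinde's branch passes to Kehinde's issue by representation.
The 1/36 is divided into 4 equal shares of 1/144 among Obafemi, Ebele, Bankole, Lanre.
Obafemi is living and takes 1/144.
Ebele is living and takes 1/144.
Bankole is living and takes 1/144.
Lanre is living and takes 1/144.
Temitope is living and takes 1/12.
Uzoma predeceased; the 1/12 allotted to Uzoma's branch passes to Uzoma's issue by representation.
The 1/12 is divided into 3 equal shares of 1/36 among Ifeoma, Morounke, Adaeze.
Ifeoma is living and takes 1/36.
Morounke predeceased; the 1/36 allotted to Morounke's branch passes to Morounke's issue by representation.
The 1/36 is divided into 4 equal shares of 1/144 among Yetunde, Abiodun, Ronke, Folake.
Yetunde is living and takes 1/144.
Abiodun is living and takes 1/144.
Ronke is living and takes 1/144.
Folake is living and takes 1/144.
Adaeze is living and takes 1/36.
Zainab predeceased; the 1/12 allotted to Zainab's branch passes to Zainab's issue by representation.
Jide's line is the sole branch at this level, so the full 1/12 passes to Jide's issue by representation.
Chukwudi is the sole taker at this level and receives the full 1/12.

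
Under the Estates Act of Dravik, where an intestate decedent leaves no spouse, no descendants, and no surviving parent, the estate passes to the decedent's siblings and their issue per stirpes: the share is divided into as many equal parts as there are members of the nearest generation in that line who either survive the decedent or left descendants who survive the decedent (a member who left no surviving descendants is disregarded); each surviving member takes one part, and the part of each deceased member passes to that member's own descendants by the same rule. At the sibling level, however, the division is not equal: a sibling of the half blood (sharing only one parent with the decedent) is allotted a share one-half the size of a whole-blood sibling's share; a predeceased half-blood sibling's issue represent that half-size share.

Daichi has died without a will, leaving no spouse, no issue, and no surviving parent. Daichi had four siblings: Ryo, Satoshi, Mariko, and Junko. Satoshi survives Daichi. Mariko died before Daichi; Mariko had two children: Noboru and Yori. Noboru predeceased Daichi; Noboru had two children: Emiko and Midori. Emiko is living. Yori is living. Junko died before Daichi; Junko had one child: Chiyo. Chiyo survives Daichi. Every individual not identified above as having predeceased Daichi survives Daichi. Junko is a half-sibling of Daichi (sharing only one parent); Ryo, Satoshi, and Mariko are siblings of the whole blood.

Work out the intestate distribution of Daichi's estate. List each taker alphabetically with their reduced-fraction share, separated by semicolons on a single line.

No spouse, descendants, or parent survives, so the estate passes to Daichi's siblings per stirpes.
Half-blood siblings count for one-half the weight of whole-blood siblings at the initial division.
Dividing 1 in proportion to weights (total weight 7/2): Ryo (weight 1) → 2/7; Satoshi (weight 1) → 2/7; Mariko (weight 1) → 2/7; Junko (weight 1/2) → 1/7.
Ryo is living and takes 2/7.
Satoshi is living and takes 2/7.
Mariko predeceased; the 2/7 allotted to Mariko's branch passes to Mariko's issue by representation.
The 2/7 is divided into 2 equal shares of 1/7 among Noboru, Yori.
Noboru predeceased; the 1/7 allotted to Noboru's branch passes to Noboru's issue by representation.
The 1/7 is divided into 2 equal shares of 1/14 among Emiko, Midori.
Emiko is living and takes 1/14.
Midori is living and takes 1/14.
Yori is living and takes 1/7.
Junko predeceased; the 1/7 allotted to Junko's branch passes to Junko's issue by representation.
Chiyo is the sole taker at this level and receives the full 1/7.

Chiyo 1/7; Emiko 1/14; Midori 1/14; Ryo 2/7; Satoshi 2/7; Yori 1/7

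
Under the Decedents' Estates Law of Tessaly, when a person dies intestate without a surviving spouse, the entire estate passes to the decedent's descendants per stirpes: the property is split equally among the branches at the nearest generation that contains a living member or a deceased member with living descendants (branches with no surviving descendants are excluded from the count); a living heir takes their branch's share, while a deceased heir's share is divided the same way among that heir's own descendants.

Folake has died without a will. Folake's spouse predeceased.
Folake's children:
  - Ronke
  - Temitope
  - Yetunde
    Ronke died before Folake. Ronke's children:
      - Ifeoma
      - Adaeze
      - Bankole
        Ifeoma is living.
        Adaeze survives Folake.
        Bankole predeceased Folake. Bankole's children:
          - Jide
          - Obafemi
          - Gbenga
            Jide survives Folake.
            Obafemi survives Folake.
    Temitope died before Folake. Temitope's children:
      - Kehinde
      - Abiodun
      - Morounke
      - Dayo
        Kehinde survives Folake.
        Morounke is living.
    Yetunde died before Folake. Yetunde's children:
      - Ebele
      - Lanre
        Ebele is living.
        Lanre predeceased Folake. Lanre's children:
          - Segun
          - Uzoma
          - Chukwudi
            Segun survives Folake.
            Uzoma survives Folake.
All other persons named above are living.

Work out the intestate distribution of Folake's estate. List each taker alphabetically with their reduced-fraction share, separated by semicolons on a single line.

Abiodun 1/12; Adaeze 1/9; Chukwudi 1/18; Dayo 1/12; Ebele 1/6; Gbenga 1/27; Ifeoma 1/9; Jide 1/27; Kehinde 1/12; Morounke 1/12; Obafemi 1/27; Segun 1/18; Uzoma 1/18

There is no surviving spouse, so the entire estate passes to Folake's descendants per stirpes.
The estate is divided into 3 equal shares of 1/3 among Ronke, Temitope, Yetunde.
Ronke predeceased; the 1/3 allotted to Ronke's branch passes to Ronke's issue by representation.
The 1/3 is divided into 3 equal shares of 1/9 among Ifeoma, Adaeze, Bankole.
Ifeoma is living and takes 1/9.
Adaeze is living and takes 1/9.
Bankole predeceased; the 1/9 allotted to Bankole's branch passes to Bankole's issue by representation.
The 1/9 is divided into 3 equal shares of 1/27 among Jide, Obafemi, Gbenga.
Jide is living and takes 1/27.
Obafemi is living and takes 1/27.
Gbenga is living and takes 1/27.
Temitope predeceased; the 1/3 allotted to Temitope's branch passes to Temitope's issue by representation.
The 1/3 is divided into 4 equal shares of 1/12 among Kehinde, Abiodun, Morounke, Dayo.
Kehinde is living and takes 1/12.
Abiodun is living and takes 1/12.
Morounke is living and takes 1/12.
Dayo is living and takes 1/12.
Yetunde predeceased; the 1/3 allotted to Yetunde's branch passes to Yetunde's issue by representation.
The 1/3 is divided into 2 equal shares of 1/6 among Ebele, Lanre.
Ebele is living and takes 1/6.
Lanre predeceased; the 1/6 allotted to Lanre's branch passes to Lanre's issue by representation.
The 1/6 is divided into 3 equal shares of 1/18 among Segun, Uzoma, Chukwudi.
Segun is living and takes 1/18.
Uzoma is living and takes 1/18.
Chukwudi is living and takes 1/18.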